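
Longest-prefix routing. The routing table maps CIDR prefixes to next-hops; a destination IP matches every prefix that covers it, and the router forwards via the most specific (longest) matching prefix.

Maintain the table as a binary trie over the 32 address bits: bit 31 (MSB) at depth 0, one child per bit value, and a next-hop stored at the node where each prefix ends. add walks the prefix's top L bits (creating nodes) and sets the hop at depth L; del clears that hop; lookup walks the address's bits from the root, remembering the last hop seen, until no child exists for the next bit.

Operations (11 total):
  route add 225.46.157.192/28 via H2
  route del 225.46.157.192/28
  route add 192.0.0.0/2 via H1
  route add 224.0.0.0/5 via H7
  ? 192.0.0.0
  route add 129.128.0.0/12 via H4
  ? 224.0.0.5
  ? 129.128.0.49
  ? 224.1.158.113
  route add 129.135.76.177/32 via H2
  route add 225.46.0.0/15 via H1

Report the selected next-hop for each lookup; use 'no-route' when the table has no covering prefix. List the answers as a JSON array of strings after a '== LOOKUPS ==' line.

Apply in order:
  add 225.46.157.192/28 -> H2 at depth 28
  - 225.46.157.192/28 clear@28
  add 192.0.0.0/2 -> H1 at depth 2
  add 224.0.0.0/5 -> H7 at depth 5
  ? 192.0.0.0  path d0:-→d1:-→d2:H1  best=H1
  add 129.128.0.0/12 -> H4 at depth 12
  ? 224.0.0.5  path d0:-→d1:-→d2:H1→d3:-→d4:-→d5:H7→d6:-→d7:-  best=H7
  ? 129.128.0.49  path d0:-→d1:-→d2:-→d3:-→d4:-→d5:-→d6:-→d7:-→d8:-→d9:-→d10:-→d11:-→d12:H4  best=H4
  ? 224.1.158.113  path d0:-→d1:-→d2:H1→d3:-→d4:-→d5:H7→d6:-→d7:-  best=H7
  add 129.135.76.177/32 -> H2 at depth 32
  add 225.46.0.0/15 -> H1 at depth 15

== LOOKUPS ==
["H1","H7","H4","H7"]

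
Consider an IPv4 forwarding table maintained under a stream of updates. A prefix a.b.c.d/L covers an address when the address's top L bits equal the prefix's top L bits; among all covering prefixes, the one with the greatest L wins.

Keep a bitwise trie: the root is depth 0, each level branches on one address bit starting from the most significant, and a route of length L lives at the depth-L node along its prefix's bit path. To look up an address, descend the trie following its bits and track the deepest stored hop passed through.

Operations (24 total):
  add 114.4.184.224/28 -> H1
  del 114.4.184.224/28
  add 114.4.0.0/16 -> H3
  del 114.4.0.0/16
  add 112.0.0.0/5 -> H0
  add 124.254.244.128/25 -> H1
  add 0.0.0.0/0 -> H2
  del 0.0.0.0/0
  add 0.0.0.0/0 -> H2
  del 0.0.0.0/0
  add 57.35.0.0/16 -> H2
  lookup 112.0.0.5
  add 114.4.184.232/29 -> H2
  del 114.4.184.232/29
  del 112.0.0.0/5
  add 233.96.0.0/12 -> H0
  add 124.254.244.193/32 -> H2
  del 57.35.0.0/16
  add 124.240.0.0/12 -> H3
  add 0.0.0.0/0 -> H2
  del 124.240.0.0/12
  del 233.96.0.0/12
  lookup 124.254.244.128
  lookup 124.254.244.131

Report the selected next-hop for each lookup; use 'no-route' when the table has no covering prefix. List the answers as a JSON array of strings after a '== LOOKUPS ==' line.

Trace:
  add 114.4.184.224/28 -> H1 at depth 28
  - 114.4.184.224/28 clear@28
  add 114.4.0.0/16 -> H3 at depth 16
  - 114.4.0.0/16 clear@16
  add 112.0.0.0/5 -> H0 at depth 5
  add 124.254.244.128/25 -> H1 at depth 25
  add 0.0.0.0/0 -> H2 at depth 0
  - 0.0.0.0/0 clear@0
  add 0.0.0.0/0 -> H2 at depth 0
  - 0.0.0.0/0 clear@0
  add 57.35.0.0/16 -> H2 at depth 16
  lookup 112.0.0.5: bits 011100 walk d0:-→d1:-→d2:-→d3:-→d4:-→d5:H0→d6:- -> H0
  add 114.4.184.232/29 -> H2 at depth 29
  - 114.4.184.232/29 clear@29
  - 112.0.0.0/5 clear@5
  add 233.96.0.0/12 -> H0 at depth 12
  add 124.254.244.193/32 -> H2 at depth 32
  - 57.35.0.0/16 clear@16
  add 124.240.0.0/12 -> H3 at depth 12
  add 0.0.0.0/0 -> H2 at depth 0
  - 124.240.0.0/12 clear@12
  - 233.96.0.0/12 clear@12
  lookup 124.254.244.128: bits 0111110011111110111101001 walk d0:H2→d1:-→d2:-→d3:-→d4:-→d5:-→d6:-→d7:-→d8:-→d9:-→d10:-→d11:-→d12:-→d13:-→d14:-→d15:-→d16:-→d17:-→d18:-→d19:-→d20:-→d21:-→d22:-→d23:-→d24:-→d25:H1 -> H1
  lookup 124.254.244.131: bits 0111110011111110111101001 walk d0:H2→d1:-→d2:-→d3:-→d4:-→d5:-→d6:-→d7:-→d8:-→d9:-→d10:-→d11:-→d12:-→d13:-→d14:-→d15:-→d16:-→d17:-→d18:-→d19:-→d20:-→d21:-→d22:-→d23:-→d24:-→d25:H1 -> H1

== LOOKUPS ==
["H0","H1","H1"]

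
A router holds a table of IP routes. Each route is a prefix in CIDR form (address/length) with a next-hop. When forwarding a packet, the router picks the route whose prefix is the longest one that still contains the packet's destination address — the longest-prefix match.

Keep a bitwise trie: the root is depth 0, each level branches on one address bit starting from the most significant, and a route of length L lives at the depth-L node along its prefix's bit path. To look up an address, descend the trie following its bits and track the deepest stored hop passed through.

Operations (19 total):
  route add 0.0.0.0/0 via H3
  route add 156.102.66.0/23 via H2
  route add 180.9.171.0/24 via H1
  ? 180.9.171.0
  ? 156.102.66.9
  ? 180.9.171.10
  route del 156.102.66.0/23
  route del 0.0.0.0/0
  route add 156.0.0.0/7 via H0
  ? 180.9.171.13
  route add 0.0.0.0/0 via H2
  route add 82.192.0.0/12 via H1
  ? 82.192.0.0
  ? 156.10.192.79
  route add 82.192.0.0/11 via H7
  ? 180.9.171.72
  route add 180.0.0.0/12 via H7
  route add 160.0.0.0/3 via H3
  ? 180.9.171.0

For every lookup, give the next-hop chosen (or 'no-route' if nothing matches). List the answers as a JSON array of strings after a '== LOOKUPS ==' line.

Trace:
  add 0.0.0.0/0 -> H3 at depth 0
  add 156.102.66.0/23 -> H2 at depth 23
  add 180.9.171.0/24 -> H1 at depth 24
  ? 180.9.171.0  path d0:H3→d1:-→d2:-→d3:-→d4:-→d5:-→d6:-→d7:-→d8:-→d9:-→d10:-→d11:-→d12:-→d13:-→d14:-→d15:-→d16:-→d17:-→d18:-→d19:-→d20:-→d21:-→d22:-→d23:-→d24:H1  best=H1
  ? 156.102.66.9  path d0:H3→d1:-→d2:-→d3:-→d4:-→d5:-→d6:-→d7:-→d8:-→d9:-→d10:-→d11:-→d12:-→d13:-→d14:-→d15:-→d16:-→d17:-→d18:-→d19:-→d20:-→d21:-→d22:-→d23:H2  best=H2
  ? 180.9.171.10  path d0:H3→d1:-→d2:-→d3:-→d4:-→d5:-→d6:-→d7:-→d8:-→d9:-→d10:-→d11:-→d12:-→d13:-→d14:-→d15:-→d16:-→d17:-→d18:-→d19:-→d20:-→d21:-→d22:-→d23:-→d24:H1  best=H1
  del 156.102.66.0/23 (clear depth 23)
  del 0.0.0.0/0 (clear depth 0)
  add 156.0.0.0/7 -> H0 at depth 7
  ? 180.9.171.13  path d0:-→d1:-→d2:-→d3:-→d4:-→d5:-→d6:-→d7:-→d8:-→d9:-→d10:-→d11:-→d12:-→d13:-→d14:-→d15:-→d16:-→d17:-→d18:-→d19:-→d20:-→d21:-→d22:-→d23:-→d24:H1  best=H1
  add 0.0.0.0/0 -> H2 at depth 0
  add 82.192.0.0/12 -> H1 at depth 12
  ? 82.192.0.0  path d0:H2→d1:-→d2:-→d3:-→d4:-→d5:-→d6:-→d7:-→d8:-→d9:-→d10:-→d11:-→d12:H1  best=H1
  ? 156.10.192.79  path d0:H2→d1:-→d2:-→d3:-→d4:-→d5:-→d6:-→d7:H0→d8:-→d9:-  best=H0
  add 82.192.0.0/11 -> H7 at depth 11
  ? 180.9.171.72  path d0:H2→d1:-→d2:-→d3:-→d4:-→d5:-→d6:-→d7:-→d8:-→d9:-→d10:-→d11:-→d12:-→d13:-→d14:-→d15:-→d16:-→d17:-→d18:-→d19:-→d20:-→d21:-→d22:-→d23:-→d24:H1  best=H1
  add 180.0.0.0/12 -> H7 at depth 12
  add 160.0.0.0/3 -> H3 at depth 3
  ? 180.9.171.0  path d0:H2→d1:-→d2:-→d3:H3→d4:-→d5:-→d6:-→d7:-→d8:-→d9:-→d10:-→d11:-→d12:H7→d13:-→d14:-→d15:-→d16:-→d17:-→d18:-→d19:-→d20:-→d21:-→d22:-→d23:-→d24:H1  best=H1

== LOOKUPS ==
["H1","H2","H1","H1","H1","H0","H1","H1"]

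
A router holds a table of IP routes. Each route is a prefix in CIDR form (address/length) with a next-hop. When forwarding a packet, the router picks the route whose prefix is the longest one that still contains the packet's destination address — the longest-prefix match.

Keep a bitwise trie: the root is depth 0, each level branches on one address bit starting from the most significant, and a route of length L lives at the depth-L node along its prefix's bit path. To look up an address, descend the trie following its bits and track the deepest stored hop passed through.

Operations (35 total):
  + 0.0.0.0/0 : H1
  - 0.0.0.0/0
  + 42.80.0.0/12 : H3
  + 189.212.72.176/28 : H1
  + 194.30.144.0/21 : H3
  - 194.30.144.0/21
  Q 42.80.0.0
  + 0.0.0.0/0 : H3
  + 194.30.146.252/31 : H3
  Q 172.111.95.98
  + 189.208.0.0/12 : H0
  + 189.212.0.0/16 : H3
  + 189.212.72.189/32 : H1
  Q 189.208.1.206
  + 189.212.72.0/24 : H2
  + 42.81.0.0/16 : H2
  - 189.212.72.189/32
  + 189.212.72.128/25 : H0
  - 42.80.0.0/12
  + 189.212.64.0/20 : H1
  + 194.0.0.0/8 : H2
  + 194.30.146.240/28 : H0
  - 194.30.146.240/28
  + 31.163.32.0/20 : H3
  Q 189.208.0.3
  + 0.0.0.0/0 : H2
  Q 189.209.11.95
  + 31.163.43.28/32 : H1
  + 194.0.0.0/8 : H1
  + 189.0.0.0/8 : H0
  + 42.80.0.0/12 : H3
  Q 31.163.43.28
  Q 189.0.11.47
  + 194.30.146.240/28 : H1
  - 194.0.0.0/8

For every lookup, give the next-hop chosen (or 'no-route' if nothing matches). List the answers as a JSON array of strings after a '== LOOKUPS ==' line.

Apply in order:
  + 0.0.0.0/0 (H1) depth=0
  del 0.0.0.0/0 (clear depth 0)
  + 42.80.0.0/12 (H3) depth=12
  + 189.212.72.176/28 (H1) depth=28
  + 194.30.144.0/21 (H3) depth=21
  del 194.30.144.0/21 (clear depth 21)
  Q 42.80.0.0: descend 001010100101 ; hops seen [H3] ; pick H3
  + 0.0.0.0/0 (H3) depth=0
  + 194.30.146.252/31 (H3) depth=31
  Q 172.111.95.98: descend 101 ; hops seen [H3] ; pick H3
  + 189.208.0.0/12 (H0) depth=12
  + 189.212.0.0/16 (H3) depth=16
  + 189.212.72.189/32 (H1) depth=32
  Q 189.208.1.206: descend 1011110111010 ; hops seen [H3,H0] ; pick H0
  + 189.212.72.0/24 (H2) depth=24
  + 42.81.0.0/16 (H2) depth=16
  del 189.212.72.189/32 (clear depth 32)
  + 189.212.72.128/25 (H0) depth=25
  del 42.80.0.0/12 (clear depth 12)
  + 189.212.64.0/20 (H1) depth=20
  + 194.0.0.0/8 (H2) depth=8
  + 194.30.146.240/28 (H0) depth=28
  del 194.30.146.240/28 (clear depth 28)
  + 31.163.32.0/20 (H3) depth=20
  Q 189.208.0.3: descend 1011110111010 ; hops seen [H3,H0] ; pick H0
  + 0.0.0.0/0 (H2) depth=0
  Q 189.209.11.95: descend 1011110111010 ; hops seen [H2,H0] ; pick H0
  + 31.163.43.28/32 (H1) depth=32
  + 194.0.0.0/8 (H1) depth=8
  + 189.0.0.0/8 (H0) depth=8
  + 42.80.0.0/12 (H3) depth=12
  Q 31.163.43.28: descend 00011111101000110010101100011100 ; hops seen [H2,H3,H1] ; pick H1
  Q 189.0.11.47: descend 10111101 ; hops seen [H2,H0] ; pick H0
  + 194.30.146.240/28 (H1) depth=28
  del 194.0.0.0/8 (clear depth 8)

== LOOKUPS ==
["H3","H3","H0","H0","H0","H1","H0"]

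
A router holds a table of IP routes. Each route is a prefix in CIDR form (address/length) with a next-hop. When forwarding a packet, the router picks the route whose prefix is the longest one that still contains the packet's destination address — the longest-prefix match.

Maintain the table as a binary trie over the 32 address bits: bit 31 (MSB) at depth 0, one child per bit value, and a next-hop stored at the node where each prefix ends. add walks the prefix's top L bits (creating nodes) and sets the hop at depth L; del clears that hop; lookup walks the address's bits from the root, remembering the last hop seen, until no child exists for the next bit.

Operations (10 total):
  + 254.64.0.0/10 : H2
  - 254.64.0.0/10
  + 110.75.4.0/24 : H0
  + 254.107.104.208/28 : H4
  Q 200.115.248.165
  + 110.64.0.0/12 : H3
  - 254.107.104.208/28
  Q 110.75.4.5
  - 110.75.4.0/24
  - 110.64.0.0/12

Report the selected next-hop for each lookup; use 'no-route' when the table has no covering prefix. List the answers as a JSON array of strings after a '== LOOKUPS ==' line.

Trace:
  add 254.64.0.0/10 -> H2 at depth 10
  - 254.64.0.0/10 clear@10
  add 110.75.4.0/24 -> H0 at depth 24
  add 254.107.104.208/28 -> H4 at depth 28
  ? 200.115.248.165  path d0:-→d1:-→d2:-  best=no-route
  add 110.64.0.0/12 -> H3 at depth 12
  - 254.107.104.208/28 clear@28
  ? 110.75.4.5  path d0:-→d1:-→d2:-→d3:-→d4:-→d5:-→d6:-→d7:-→d8:-→d9:-→d10:-→d11:-→d12:H3→d13:-→d14:-→d15:-→d16:-→d17:-→d18:-→d19:-→d20:-→d21:-→d22:-→d23:-→d24:H0  best=H0
  - 110.75.4.0/24 clear@24
  - 110.64.0.0/12 clear@12

== LOOKUPS ==
["no-route","H0"]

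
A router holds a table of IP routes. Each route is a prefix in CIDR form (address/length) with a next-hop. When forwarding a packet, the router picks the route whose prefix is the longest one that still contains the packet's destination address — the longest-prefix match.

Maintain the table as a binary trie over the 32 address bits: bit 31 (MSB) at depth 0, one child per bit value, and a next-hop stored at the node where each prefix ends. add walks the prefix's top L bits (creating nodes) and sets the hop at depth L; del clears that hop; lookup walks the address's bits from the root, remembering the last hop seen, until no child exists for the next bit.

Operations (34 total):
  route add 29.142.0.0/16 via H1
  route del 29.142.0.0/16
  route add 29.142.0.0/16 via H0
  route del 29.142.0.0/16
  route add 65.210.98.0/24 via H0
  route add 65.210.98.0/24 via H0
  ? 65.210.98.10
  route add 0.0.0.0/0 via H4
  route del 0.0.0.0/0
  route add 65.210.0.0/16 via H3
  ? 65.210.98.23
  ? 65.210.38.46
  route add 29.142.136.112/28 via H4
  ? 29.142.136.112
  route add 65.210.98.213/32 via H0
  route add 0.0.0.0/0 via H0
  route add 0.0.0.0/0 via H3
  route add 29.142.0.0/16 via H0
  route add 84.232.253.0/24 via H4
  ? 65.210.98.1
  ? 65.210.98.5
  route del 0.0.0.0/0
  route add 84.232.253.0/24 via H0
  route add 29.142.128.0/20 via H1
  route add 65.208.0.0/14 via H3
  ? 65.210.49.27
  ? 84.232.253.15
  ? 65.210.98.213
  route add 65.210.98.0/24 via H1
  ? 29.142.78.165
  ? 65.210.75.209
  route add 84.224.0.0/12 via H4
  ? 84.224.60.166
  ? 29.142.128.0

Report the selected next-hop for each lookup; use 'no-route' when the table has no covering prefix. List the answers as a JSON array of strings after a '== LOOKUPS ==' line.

Apply in order:
  add 29.142.0.0/16 -> H1 at depth 16
  - 29.142.0.0/16 clear@16
  add 29.142.0.0/16 -> H0 at depth 16
  - 29.142.0.0/16 clear@16
  add 65.210.98.0/24 -> H0 at depth 24
  add 65.210.98.0/24 -> H0 at depth 24
  Q 65.210.98.10: descend 010000011101001001100010 ; hops seen [H0] ; pick H0
  add 0.0.0.0/0 -> H4 at depth 0
  - 0.0.0.0/0 clear@0
  add 65.210.0.0/16 -> H3 at depth 16
  Q 65.210.98.23: descend 010000011101001001100010 ; hops seen [H3,H0] ; pick H0
  Q 65.210.38.46: descend 01000001110100100 ; hops seen [H3] ; pick H3
  add 29.142.136.112/28 -> H4 at depth 28
  Q 29.142.136.112: descend 0001110110001110100010000111 ; hops seen [H4] ; pick H4
  add 65.210.98.213/32 -> H0 at depth 32
  add 0.0.0.0/0 -> H0 at depth 0
  add 0.0.0.0/0 -> H3 at depth 0
  add 29.142.0.0/16 -> H0 at depth 16
  add 84.232.253.0/24 -> H4 at depth 24
  Q 65.210.98.1: descend 010000011101001001100010 ; hops seen [H3,H3,H0] ; pick H0
  Q 65.210.98.5: descend 010000011101001001100010 ; hops seen [H3,H3,H0] ; pick H0
  - 0.0.0.0/0 clear@0
  add 84.232.253.0/24 -> H0 at depth 24
  add 29.142.128.0/20 -> H1 at depth 20
  add 65.208.0.0/14 -> H3 at depth 14
  Q 65.210.49.27: descend 01000001110100100 ; hops seen [H3,H3] ; pick H3
  Q 84.232.253.15: descend 010101001110100011111101 ; hops seen [H0] ; pick H0
  Q 65.210.98.213: descend 01000001110100100110001011010101 ; hops seen [H3,H3,H0,H0] ; pick H0
  add 65.210.98.0/24 -> H1 at depth 24
  Q 29.142.78.165: descend 0001110110001110 ; hops seen [H0] ; pick H0
  Q 65.210.75.209: descend 010000011101001001 ; hops seen [H3,H3] ; pick H3
  add 84.224.0.0/12 -> H4 at depth 12
  Q 84.224.60.166: descend 010101001110 ; hops seen [H4] ; pick H4
  Q 29.142.128.0: descend 00011101100011101000 ; hops seen [H0,H1] ; pick H1

== LOOKUPS ==
["H0","H0","H3","H4","H0","H0","H3","H0","H0","H0","H3","H4","H1"]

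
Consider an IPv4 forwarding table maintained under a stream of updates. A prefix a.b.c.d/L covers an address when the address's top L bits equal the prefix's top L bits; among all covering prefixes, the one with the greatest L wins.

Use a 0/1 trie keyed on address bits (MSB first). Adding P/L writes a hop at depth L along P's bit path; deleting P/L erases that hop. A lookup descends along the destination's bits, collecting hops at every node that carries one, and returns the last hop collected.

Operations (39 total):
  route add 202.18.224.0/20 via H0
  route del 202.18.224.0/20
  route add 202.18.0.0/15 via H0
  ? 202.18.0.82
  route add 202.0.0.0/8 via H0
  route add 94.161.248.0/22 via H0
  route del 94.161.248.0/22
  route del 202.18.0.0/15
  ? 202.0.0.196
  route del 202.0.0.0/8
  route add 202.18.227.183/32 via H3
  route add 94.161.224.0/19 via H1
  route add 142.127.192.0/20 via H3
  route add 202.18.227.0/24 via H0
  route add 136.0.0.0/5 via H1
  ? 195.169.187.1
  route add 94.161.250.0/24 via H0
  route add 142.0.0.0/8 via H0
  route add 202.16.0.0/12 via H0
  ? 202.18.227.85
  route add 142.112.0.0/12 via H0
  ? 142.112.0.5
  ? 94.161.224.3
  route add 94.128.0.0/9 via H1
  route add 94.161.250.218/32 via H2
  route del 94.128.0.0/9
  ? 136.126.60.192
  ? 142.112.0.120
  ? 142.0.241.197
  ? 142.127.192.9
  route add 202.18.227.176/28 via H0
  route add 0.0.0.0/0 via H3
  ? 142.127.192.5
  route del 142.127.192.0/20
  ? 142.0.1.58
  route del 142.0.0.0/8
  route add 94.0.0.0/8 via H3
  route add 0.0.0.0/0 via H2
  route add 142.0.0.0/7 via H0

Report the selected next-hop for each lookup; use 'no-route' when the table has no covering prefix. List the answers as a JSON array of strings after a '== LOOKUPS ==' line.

Trace:
  + 202.18.224.0/20 (H0) depth=20
  - 202.18.224.0/20 clear@20
  + 202.18.0.0/15 (H0) depth=15
  Q 202.18.0.82: descend 1100101000010010 ; hops seen [H0] ; pick H0
  + 202.0.0.0/8 (H0) depth=8
  + 94.161.248.0/22 (H0) depth=22
  - 94.161.248.0/22 clear@22
  - 202.18.0.0/15 clear@15
  Q 202.0.0.196: descend 11001010000 ; hops seen [H0] ; pick H0
  - 202.0.0.0/8 clear@8
  + 202.18.227.183/32 (H3) depth=32
  + 94.161.224.0/19 (H1) depth=19
  + 142.127.192.0/20 (H3) depth=20
  + 202.18.227.0/24 (H0) depth=24
  + 136.0.0.0/5 (H1) depth=5
  Q 195.169.187.1: descend 1100 ; hops seen [∅] ; pick no-route
  + 94.161.250.0/24 (H0) depth=24
  + 142.0.0.0/8 (H0) depth=8
  + 202.16.0.0/12 (H0) depth=12
  Q 202.18.227.85: descend 110010100001001011100011 ; hops seen [H0,H0] ; pick H0
  + 142.112.0.0/12 (H0) depth=12
  Q 142.112.0.5: descend 100011100111 ; hops seen [H1,H0,H0] ; pick H0
  Q 94.161.224.3: descend 0101111010100001111 ; hops seen [H1] ; pick H1
  + 94.128.0.0/9 (H1) depth=9
  + 94.161.250.218/32 (H2) depth=32
  - 94.128.0.0/9 clear@9
  Q 136.126.60.192: descend 10001 ; hops seen [H1] ; pick H1
  Q 142.112.0.120: descend 100011100111 ; hops seen [H1,H0,H0] ; pick H0
  Q 142.0.241.197: descend 100011100 ; hops seen [H1,H0] ; pick H0
  Q 142.127.192.9: descend 10001110011111111100 ; hops seen [H1,H0,H0,H3] ; pick H3
  + 202.18.227.176/28 (H0) depth=28
  + 0.0.0.0/0 (H3) depth=0
  Q 142.127.192.5: descend 10001110011111111100 ; hops seen [H3,H1,H0,H0,H3] ; pick H3
  - 142.127.192.0/20 clear@20
  Q 142.0.1.58: descend 100011100 ; hops seen [H3,H1,H0] ; pick H0
  - 142.0.0.0/8 clear@8
  + 94.0.0.0/8 (H3) depth=8
  + 0.0.0.0/0 (H2) depth=0
  + 142.0.0.0/7 (H0) depth=7

== LOOKUPS ==
["H0","H0","no-route","H0","H0","H1","H1","H0","H0","H3","H3","H0"]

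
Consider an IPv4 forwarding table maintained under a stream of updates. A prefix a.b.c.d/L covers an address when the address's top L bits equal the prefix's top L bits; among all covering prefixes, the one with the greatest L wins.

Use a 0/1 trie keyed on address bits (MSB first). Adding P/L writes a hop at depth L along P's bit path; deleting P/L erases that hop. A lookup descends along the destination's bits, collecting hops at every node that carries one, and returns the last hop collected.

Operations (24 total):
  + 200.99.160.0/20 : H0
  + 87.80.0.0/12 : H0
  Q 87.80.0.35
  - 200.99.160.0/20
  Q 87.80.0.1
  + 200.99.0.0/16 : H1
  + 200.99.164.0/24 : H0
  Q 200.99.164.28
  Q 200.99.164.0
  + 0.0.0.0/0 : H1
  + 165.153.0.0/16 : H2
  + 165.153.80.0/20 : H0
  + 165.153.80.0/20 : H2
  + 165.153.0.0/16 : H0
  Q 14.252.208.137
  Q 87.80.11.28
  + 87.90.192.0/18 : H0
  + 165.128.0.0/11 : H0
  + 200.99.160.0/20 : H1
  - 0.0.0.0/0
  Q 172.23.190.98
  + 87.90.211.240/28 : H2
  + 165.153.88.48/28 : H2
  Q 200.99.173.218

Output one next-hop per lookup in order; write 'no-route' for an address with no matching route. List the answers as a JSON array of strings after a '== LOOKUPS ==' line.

Process each operation:
  + 200.99.160.0/20 (H0) depth=20
  + 87.80.0.0/12 (H0) depth=12
  Q 87.80.0.35: descend 010101110101 ; hops seen [H0] ; pick H0
  - 200.99.160.0/20 clear@20
  Q 87.80.0.1: descend 010101110101 ; hops seen [H0] ; pick H0
  + 200.99.0.0/16 (H1) depth=16
  + 200.99.164.0/24 (H0) depth=24
  Q 200.99.164.28: descend 110010000110001110100100 ; hops seen [H1,H0] ; pick H0
  Q 200.99.164.0: descend 110010000110001110100100 ; hops seen [H1,H0] ; pick H0
  + 0.0.0.0/0 (H1) depth=0
  + 165.153.0.0/16 (H2) depth=16
  + 165.153.80.0/20 (H0) depth=20
  + 165.153.80.0/20 (H2) depth=20
  + 165.153.0.0/16 (H0) depth=16
  Q 14.252.208.137: descend 0 ; hops seen [H1] ; pick H1
  Q 87.80.11.28: descend 010101110101 ; hops seen [H1,H0] ; pick H0
  + 87.90.192.0/18 (H0) depth=18
  + 165.128.0.0/11 (H0) depth=11
  + 200.99.160.0/20 (H1) depth=20
  - 0.0.0.0/0 clear@0
  Q 172.23.190.98: descend 1010 ; hops seen [∅] ; pick no-route
  + 87.90.211.240/28 (H2) depth=28
  + 165.153.88.48/28 (H2) depth=28
  Q 200.99.173.218: descend 11001000011000111010 ; hops seen [H1,H1] ; pick H1

== LOOKUPS ==
["H0","H0","H0","H0","H1","H0","no-route","H1"]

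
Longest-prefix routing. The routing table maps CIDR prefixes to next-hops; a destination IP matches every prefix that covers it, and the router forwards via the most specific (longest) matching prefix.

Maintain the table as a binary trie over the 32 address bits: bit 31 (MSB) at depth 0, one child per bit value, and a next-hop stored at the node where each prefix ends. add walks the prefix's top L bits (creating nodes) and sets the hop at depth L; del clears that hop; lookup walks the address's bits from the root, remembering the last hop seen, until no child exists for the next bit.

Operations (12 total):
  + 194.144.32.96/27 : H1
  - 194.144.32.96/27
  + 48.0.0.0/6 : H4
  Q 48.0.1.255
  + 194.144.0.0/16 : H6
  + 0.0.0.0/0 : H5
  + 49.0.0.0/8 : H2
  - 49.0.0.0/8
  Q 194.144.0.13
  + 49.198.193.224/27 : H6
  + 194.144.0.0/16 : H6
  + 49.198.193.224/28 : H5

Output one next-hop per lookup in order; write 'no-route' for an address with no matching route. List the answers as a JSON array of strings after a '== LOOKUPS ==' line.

Trace:
  add 194.144.32.96/27 -> H1 at depth 27
  - 194.144.32.96/27 clear@27
  add 48.0.0.0/6 -> H4 at depth 6
  Q 48.0.1.255: descend 001100 ; hops seen [H4] ; pick H4
  add 194.144.0.0/16 -> H6 at depth 16
  add 0.0.0.0/0 -> H5 at depth 0
  add 49.0.0.0/8 -> H2 at depth 8
  - 49.0.0.0/8 clear@8
  Q 194.144.0.13: descend 110000101001000000 ; hops seen [H5,H6] ; pick H6
  add 49.198.193.224/27 -> H6 at depth 27
  add 194.144.0.0/16 -> H6 at depth 16
  add 49.198.193.224/28 -> H5 at depth 28

== LOOKUPS ==
["H4","H6"]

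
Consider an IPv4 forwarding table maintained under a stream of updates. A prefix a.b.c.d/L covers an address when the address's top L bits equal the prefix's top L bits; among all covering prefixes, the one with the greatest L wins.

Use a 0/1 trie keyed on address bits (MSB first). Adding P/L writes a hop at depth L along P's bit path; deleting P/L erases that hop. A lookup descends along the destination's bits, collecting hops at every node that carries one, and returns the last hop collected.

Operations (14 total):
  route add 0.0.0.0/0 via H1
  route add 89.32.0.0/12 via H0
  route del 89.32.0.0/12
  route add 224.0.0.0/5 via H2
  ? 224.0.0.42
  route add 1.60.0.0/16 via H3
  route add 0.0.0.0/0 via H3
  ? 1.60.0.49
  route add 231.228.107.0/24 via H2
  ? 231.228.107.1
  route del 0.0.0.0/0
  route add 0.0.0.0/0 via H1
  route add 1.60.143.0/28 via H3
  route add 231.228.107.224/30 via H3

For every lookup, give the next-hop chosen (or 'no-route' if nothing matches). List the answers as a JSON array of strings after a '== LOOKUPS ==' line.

Trace:
  + 0.0.0.0/0 (H1) depth=0
  + 89.32.0.0/12 (H0) depth=12
  del 89.32.0.0/12 (clear depth 12)
  + 224.0.0.0/5 (H2) depth=5
  lookup 224.0.0.42: bits 11100 walk d0:H1→d1:-→d2:-→d3:-→d4:-→d5:H2 -> H2
  + 1.60.0.0/16 (H3) depth=16
  + 0.0.0.0/0 (H3) depth=0
  lookup 1.60.0.49: bits 0000000100111100 walk d0:H3→d1:-→d2:-→d3:-→d4:-→d5:-→d6:-→d7:-→d8:-→d9:-→d10:-→d11:-→d12:-→d13:-→d14:-→d15:-→d16:H3 -> H3
  + 231.228.107.0/24 (H2) depth=24
  lookup 231.228.107.1: bits 111001111110010001101011 walk d0:H3→d1:-→d2:-→d3:-→d4:-→d5:H2→d6:-→d7:-→d8:-→d9:-→d10:-→d11:-→d12:-→d13:-→d14:-→d15:-→d16:-→d17:-→d18:-→d19:-→d20:-→d21:-→d22:-→d23:-→d24:H2 -> H2
  del 0.0.0.0/0 (clear depth 0)
  + 0.0.0.0/0 (H1) depth=0
  + 1.60.143.0/28 (H3) depth=28
  + 231.228.107.224/30 (H3) depth=30

== LOOKUPS ==
["H2","H3","H2"]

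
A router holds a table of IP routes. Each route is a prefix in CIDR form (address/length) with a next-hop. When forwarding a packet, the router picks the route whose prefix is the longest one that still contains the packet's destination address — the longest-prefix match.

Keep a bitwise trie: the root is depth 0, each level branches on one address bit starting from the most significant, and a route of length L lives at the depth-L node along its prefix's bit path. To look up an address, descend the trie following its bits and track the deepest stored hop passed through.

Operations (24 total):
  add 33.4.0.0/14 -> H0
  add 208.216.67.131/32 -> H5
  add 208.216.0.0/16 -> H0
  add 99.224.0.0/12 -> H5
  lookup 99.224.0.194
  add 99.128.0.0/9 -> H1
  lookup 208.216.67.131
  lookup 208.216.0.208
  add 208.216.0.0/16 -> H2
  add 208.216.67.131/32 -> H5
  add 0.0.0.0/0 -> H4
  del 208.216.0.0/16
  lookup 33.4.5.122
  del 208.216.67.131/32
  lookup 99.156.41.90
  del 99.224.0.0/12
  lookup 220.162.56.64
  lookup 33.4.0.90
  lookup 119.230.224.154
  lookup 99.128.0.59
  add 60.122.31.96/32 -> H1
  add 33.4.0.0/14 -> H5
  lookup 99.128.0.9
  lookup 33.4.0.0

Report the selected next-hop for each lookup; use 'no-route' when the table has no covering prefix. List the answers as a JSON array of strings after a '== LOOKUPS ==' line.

Process each operation:
  add 33.4.0.0/14 -> H0 at depth 14
  add 208.216.67.131/32 -> H5 at depth 32
  add 208.216.0.0/16 -> H0 at depth 16
  add 99.224.0.0/12 -> H5 at depth 12
  Q 99.224.0.194: descend 011000111110 ; hops seen [H5] ; pick H5
  add 99.128.0.0/9 -> H1 at depth 9
  Q 208.216.67.131: descend 11010000110110000100001110000011 ; hops seen [H0,H5] ; pick H5
  Q 208.216.0.208: descend 11010000110110000 ; hops seen [H0] ; pick H0
  add 208.216.0.0/16 -> H2 at depth 16
  add 208.216.67.131/32 -> H5 at depth 32
  add 0.0.0.0/0 -> H4 at depth 0
  del 208.216.0.0/16 (clear depth 16)
  Q 33.4.5.122: descend 00100001000001 ; hops seen [H4,H0] ; pick H0
  del 208.216.67.131/32 (clear depth 32)
  Q 99.156.41.90: descend 011000111 ; hops seen [H4,H1] ; pick H1
  del 99.224.0.0/12 (clear depth 12)
  Q 220.162.56.64: descend 1101 ; hops seen [H4] ; pick H4
  Q 33.4.0.90: descend 00100001000001 ; hops seen [H4,H0] ; pick H0
  Q 119.230.224.154: descend 011 ; hops seen [H4] ; pick H4
  Q 99.128.0.59: descend 011000111 ; hops seen [H4,H1] ; pick H1
  add 60.122.31.96/32 -> H1 at depth 32
  add 33.4.0.0/14 -> H5 at depth 14
  Q 99.128.0.9: descend 011000111 ; hops seen [H4,H1] ; pick H1
  Q 33.4.0.0: descend 00100001000001 ; hops seen [H4,H5] ; pick H5

== LOOKUPS ==
["H5","H5","H0","H0","H1","H4","H0","H4","H1","H1","H5"]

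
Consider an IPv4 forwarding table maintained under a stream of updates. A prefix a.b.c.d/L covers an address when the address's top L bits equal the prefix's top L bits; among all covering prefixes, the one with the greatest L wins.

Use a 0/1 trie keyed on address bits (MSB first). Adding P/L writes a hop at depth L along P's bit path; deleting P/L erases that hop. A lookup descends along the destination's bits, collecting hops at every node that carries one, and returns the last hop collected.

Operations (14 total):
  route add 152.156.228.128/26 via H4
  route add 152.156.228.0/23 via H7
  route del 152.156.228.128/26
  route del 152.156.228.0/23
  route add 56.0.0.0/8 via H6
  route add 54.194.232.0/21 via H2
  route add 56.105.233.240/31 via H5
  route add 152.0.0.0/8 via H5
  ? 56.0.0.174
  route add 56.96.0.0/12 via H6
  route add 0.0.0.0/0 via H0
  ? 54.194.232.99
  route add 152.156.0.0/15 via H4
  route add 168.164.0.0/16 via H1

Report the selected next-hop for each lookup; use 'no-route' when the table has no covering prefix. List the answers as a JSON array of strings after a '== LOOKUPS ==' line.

Apply in order:
  add 152.156.228.128/26 -> H4 at depth 26
  add 152.156.228.0/23 -> H7 at depth 23
  del 152.156.228.128/26 (clear depth 26)
  del 152.156.228.0/23 (clear depth 23)
  add 56.0.0.0/8 -> H6 at depth 8
  add 54.194.232.0/21 -> H2 at depth 21
  add 56.105.233.240/31 -> H5 at depth 31
  add 152.0.0.0/8 -> H5 at depth 8
  ? 56.0.0.174  path d0:-→d1:-→d2:-→d3:-→d4:-→d5:-→d6:-→d7:-→d8:H6→d9:-  best=H6
  add 56.96.0.0/12 -> H6 at depth 12
  add 0.0.0.0/0 -> H0 at depth 0
  ? 54.194.232.99  path d0:H0→d1:-→d2:-→d3:-→d4:-→d5:-→d6:-→d7:-→d8:-→d9:-→d10:-→d11:-→d12:-→d13:-→d14:-→d15:-→d16:-→d17:-→d18:-→d19:-→d20:-→d21:H2  best=H2
  add 152.156.0.0/15 -> H4 at depth 15
  add 168.164.0.0/16 -> H1 at depth 16

== LOOKUPS ==
["H6","H2"]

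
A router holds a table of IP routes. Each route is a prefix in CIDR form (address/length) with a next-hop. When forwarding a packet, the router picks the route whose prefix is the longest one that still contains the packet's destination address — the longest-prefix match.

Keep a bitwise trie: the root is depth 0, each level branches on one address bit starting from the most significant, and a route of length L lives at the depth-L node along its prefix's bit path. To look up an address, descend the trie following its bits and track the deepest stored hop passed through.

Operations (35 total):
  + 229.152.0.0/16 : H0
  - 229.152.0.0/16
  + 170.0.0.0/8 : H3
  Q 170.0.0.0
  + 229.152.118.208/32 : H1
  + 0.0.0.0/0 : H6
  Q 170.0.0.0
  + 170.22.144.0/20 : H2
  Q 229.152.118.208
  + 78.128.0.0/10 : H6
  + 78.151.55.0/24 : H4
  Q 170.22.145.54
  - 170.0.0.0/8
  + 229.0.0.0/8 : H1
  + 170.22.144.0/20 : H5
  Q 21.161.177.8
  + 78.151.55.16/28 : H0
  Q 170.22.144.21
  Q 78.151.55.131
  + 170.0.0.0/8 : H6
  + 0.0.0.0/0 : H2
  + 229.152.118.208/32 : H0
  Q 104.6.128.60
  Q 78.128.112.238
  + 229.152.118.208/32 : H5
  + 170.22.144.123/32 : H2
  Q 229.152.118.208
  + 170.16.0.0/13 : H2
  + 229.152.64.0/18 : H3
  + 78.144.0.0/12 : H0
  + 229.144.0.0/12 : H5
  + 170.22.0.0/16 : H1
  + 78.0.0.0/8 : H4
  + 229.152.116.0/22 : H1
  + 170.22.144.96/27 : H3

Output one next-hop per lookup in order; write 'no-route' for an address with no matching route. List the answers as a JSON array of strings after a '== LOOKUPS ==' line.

Process each operation:
  add 229.152.0.0/16 -> H0 at depth 16
  - 229.152.0.0/16 clear@16
  add 170.0.0.0/8 -> H3 at depth 8
  ? 170.0.0.0  path d0:-→d1:-→d2:-→d3:-→d4:-→d5:-→d6:-→d7:-→d8:H3  best=H3
  add 229.152.118.208/32 -> H1 at depth 32
  add 0.0.0.0/0 -> H6 at depth 0
  ? 170.0.0.0  path d0:H6→d1:-→d2:-→d3:-→d4:-→d5:-→d6:-→d7:-→d8:H3  best=H3
  add 170.22.144.0/20 -> H2 at depth 20
  ? 229.152.118.208  path d0:H6→d1:-→d2:-→d3:-→d4:-→d5:-→d6:-→d7:-→d8:-→d9:-→d10:-→d11:-→d12:-→d13:-→d14:-→d15:-→d16:-→d17:-→d18:-→d19:-→d20:-→d21:-→d22:-→d23:-→d24:-→d25:-→d26:-→d27:-→d28:-→d29:-→d30:-→d31:-→d32:H1  best=H1
  add 78.128.0.0/10 -> H6 at depth 10
  add 78.151.55.0/24 -> H4 at depth 24
  ? 170.22.145.54  path d0:H6→d1:-→d2:-→d3:-→d4:-→d5:-→d6:-→d7:-→d8:H3→d9:-→d10:-→d11:-→d12:-→d13:-→d14:-→d15:-→d16:-→d17:-→d18:-→d19:-→d20:H2  best=H2
  - 170.0.0.0/8 clear@8
  add 229.0.0.0/8 -> H1 at depth 8
  add 170.22.144.0/20 -> H5 at depth 20
  ? 21.161.177.8  path d0:H6→d1:-  best=H6
  add 78.151.55.16/28 -> H0 at depth 28
  ? 170.22.144.21  path d0:H6→d1:-→d2:-→d3:-→d4:-→d5:-→d6:-→d7:-→d8:-→d9:-→d10:-→d11:-→d12:-→d13:-→d14:-→d15:-→d16:-→d17:-→d18:-→d19:-→d20:H5  best=H5
  ? 78.151.55.131  path d0:H6→d1:-→d2:-→d3:-→d4:-→d5:-→d6:-→d7:-→d8:-→d9:-→d10:H6→d11:-→d12:-→d13:-→d14:-→d15:-→d16:-→d17:-→d18:-→d19:-→d20:-→d21:-→d22:-→d23:-→d24:H4  best=H4
  add 170.0.0.0/8 -> H6 at depth 8
  add 0.0.0.0/0 -> H2 at depth 0
  add 229.152.118.208/32 -> H0 at depth 32
  ? 104.6.128.60  path d0:H2→d1:-→d2:-  best=H2
  ? 78.128.112.238  path d0:H2→d1:-→d2:-→d3:-→d4:-→d5:-→d6:-→d7:-→d8:-→d9:-→d10:H6→d11:-  best=H6
  add 229.152.118.208/32 -> H5 at depth 32
  add 170.22.144.123/32 -> H2 at depth 32
  ? 229.152.118.208  path d0:H2→d1:-→d2:-→d3:-→d4:-→d5:-→d6:-→d7:-→d8:H1→d9:-→d10:-→d11:-→d12:-→d13:-→d14:-→d15:-→d16:-→d17:-→d18:-→d19:-→d20:-→d21:-→d22:-→d23:-→d24:-→d25:-→d26:-→d27:-→d28:-→d29:-→d30:-→d31:-→d32:H5  best=H5
  add 170.16.0.0/13 -> H2 at depth 13
  add 229.152.64.0/18 -> H3 at depth 18
  add 78.144.0.0/12 -> H0 at depth 12
  add 229.144.0.0/12 -> H5 at depth 12
  add 170.22.0.0/16 -> H1 at depth 16
  add 78.0.0.0/8 -> H4 at depth 8
  add 229.152.116.0/22 -> H1 at depth 22
  add 170.22.144.96/27 -> H3 at depth 27

== LOOKUPS ==
["H3","H3","H1","H2","H6","H5","H4","H2","H6","H5"]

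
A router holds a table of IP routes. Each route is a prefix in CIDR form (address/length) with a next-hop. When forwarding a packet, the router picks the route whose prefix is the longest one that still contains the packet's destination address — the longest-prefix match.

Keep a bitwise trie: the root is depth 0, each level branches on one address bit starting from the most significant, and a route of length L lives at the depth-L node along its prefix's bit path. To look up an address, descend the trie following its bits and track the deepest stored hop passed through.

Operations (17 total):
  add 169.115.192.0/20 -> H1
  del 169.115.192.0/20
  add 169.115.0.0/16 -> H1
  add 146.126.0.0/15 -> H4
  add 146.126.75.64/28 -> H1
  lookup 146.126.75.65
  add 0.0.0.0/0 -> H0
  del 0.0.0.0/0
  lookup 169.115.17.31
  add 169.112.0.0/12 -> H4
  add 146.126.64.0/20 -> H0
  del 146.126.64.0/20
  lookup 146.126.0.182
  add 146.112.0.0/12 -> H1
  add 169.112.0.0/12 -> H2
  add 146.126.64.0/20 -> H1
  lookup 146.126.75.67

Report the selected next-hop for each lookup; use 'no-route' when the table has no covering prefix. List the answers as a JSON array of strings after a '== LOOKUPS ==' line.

Apply in order:
  add 169.115.192.0/20 -> H1 at depth 20
  del 169.115.192.0/20 (clear depth 20)
  add 169.115.0.0/16 -> H1 at depth 16
  add 146.126.0.0/15 -> H4 at depth 15
  add 146.126.75.64/28 -> H1 at depth 28
  lookup 146.126.75.65: bits 1001001001111110010010110100 walk d0:-→d1:-→d2:-→d3:-→d4:-→d5:-→d6:-→d7:-→d8:-→d9:-→d10:-→d11:-→d12:-→d13:-→d14:-→d15:H4→d16:-→d17:-→d18:-→d19:-→d20:-→d21:-→d22:-→d23:-→d24:-→d25:-→d26:-→d27:-→d28:H1 -> H1
  add 0.0.0.0/0 -> H0 at depth 0
  del 0.0.0.0/0 (clear depth 0)
  lookup 169.115.17.31: bits 1010100101110011 walk d0:-→d1:-→d2:-→d3:-→d4:-→d5:-→d6:-→d7:-→d8:-→d9:-→d10:-→d11:-→d12:-→d13:-→d14:-→d15:-→d16:H1 -> H1
  add 169.112.0.0/12 -> H4 at depth 12
  add 146.126.64.0/20 -> H0 at depth 20
  del 146.126.64.0/20 (clear depth 20)
  lookup 146.126.0.182: bits 10010010011111100 walk d0:-→d1:-→d2:-→d3:-→d4:-→d5:-→d6:-→d7:-→d8:-→d9:-→d10:-→d11:-→d12:-→d13:-→d14:-→d15:H4→d16:-→d17:- -> H4
  add 146.112.0.0/12 -> H1 at depth 12
  add 169.112.0.0/12 -> H2 at depth 12
  add 146.126.64.0/20 -> H1 at depth 20
  lookup 146.126.75.67: bits 1001001001111110010010110100 walk d0:-→d1:-→d2:-→d3:-→d4:-→d5:-→d6:-→d7:-→d8:-→d9:-→d10:-→d11:-→d12:H1→d13:-→d14:-→d15:H4→d16:-→d17:-→d18:-→d19:-→d20:H1→d21:-→d22:-→d23:-→d24:-→d25:-→d26:-→d27:-→d28:H1 -> H1

== LOOKUPS ==
["H1","H1","H4","H1"]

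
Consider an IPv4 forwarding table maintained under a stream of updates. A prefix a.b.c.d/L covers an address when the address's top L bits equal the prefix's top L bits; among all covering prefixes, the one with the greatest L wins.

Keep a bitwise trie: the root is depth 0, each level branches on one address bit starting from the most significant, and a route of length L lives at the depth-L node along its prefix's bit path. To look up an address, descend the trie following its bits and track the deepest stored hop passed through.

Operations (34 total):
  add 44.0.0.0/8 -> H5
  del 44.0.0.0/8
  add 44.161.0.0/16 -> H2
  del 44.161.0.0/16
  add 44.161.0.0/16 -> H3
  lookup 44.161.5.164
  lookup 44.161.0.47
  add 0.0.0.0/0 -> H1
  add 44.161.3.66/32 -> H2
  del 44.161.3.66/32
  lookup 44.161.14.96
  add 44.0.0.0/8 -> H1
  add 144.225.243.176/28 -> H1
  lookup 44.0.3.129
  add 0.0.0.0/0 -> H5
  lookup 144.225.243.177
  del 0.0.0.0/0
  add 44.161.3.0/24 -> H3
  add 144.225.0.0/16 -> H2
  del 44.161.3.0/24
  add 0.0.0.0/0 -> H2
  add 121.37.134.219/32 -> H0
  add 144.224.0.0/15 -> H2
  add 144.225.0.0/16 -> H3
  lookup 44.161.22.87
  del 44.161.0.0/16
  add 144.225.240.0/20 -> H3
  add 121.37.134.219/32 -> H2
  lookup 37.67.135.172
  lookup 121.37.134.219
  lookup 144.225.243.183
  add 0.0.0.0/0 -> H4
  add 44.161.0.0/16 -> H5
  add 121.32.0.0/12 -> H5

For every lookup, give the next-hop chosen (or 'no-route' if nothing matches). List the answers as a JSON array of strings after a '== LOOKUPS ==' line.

Trace:
  + 44.0.0.0/8 (H5) depth=8
  del 44.0.0.0/8 (clear depth 8)
  + 44.161.0.0/16 (H2) depth=16
  del 44.161.0.0/16 (clear depth 16)
  + 44.161.0.0/16 (H3) depth=16
  lookup 44.161.5.164: bits 0010110010100001 walk d0:-→d1:-→d2:-→d3:-→d4:-→d5:-→d6:-→d7:-→d8:-→d9:-→d10:-→d11:-→d12:-→d13:-→d14:-→d15:-→d16:H3 -> H3
  lookup 44.161.0.47: bits 0010110010100001 walk d0:-→d1:-→d2:-→d3:-→d4:-→d5:-→d6:-→d7:-→d8:-→d9:-→d10:-→d11:-→d12:-→d13:-→d14:-→d15:-→d16:H3 -> H3
  + 0.0.0.0/0 (H1) depth=0
  + 44.161.3.66/32 (H2) depth=32
  del 44.161.3.66/32 (clear depth 32)
  lookup 44.161.14.96: bits 00101100101000010000 walk d0:H1→d1:-→d2:-→d3:-→d4:-→d5:-→d6:-→d7:-→d8:-→d9:-→d10:-→d11:-→d12:-→d13:-→d14:-→d15:-→d16:H3→d17:-→d18:-→d19:-→d20:- -> H3
  + 44.0.0.0/8 (H1) depth=8
  + 144.225.243.176/28 (H1) depth=28
  lookup 44.0.3.129: bits 00101100 walk d0:H1→d1:-→d2:-→d3:-→d4:-→d5:-→d6:-→d7:-→d8:H1 -> H1
  + 0.0.0.0/0 (H5) depth=0
  lookup 144.225.243.177: bits 1001000011100001111100111011 walk d0:H5→d1:-→d2:-→d3:-→d4:-→d5:-→d6:-→d7:-→d8:-→d9:-→d10:-→d11:-→d12:-→d13:-→d14:-→d15:-→d16:-→d17:-→d18:-→d19:-→d20:-→d21:-→d22:-→d23:-→d24:-→d25:-→d26:-→d27:-→d28:H1 -> H1
  del 0.0.0.0/0 (clear depth 0)
  + 44.161.3.0/24 (H3) depth=24
  + 144.225.0.0/16 (H2) depth=16
  del 44.161.3.0/24 (clear depth 24)
  + 0.0.0.0/0 (H2) depth=0
  + 121.37.134.219/32 (H0) depth=32
  + 144.224.0.0/15 (H2) depth=15
  + 144.225.0.0/16 (H3) depth=16
  lookup 44.161.22.87: bits 0010110010100001000 walk d0:H2→d1:-→d2:-→d3:-→d4:-→d5:-→d6:-→d7:-→d8:H1→d9:-→d10:-→d11:-→d12:-→d13:-→d14:-→d15:-→d16:H3→d17:-→d18:-→d19:- -> H3
  del 44.161.0.0/16 (clear depth 16)
  + 144.225.240.0/20 (H3) depth=20
  + 121.37.134.219/32 (H2) depth=32
  lookup 37.67.135.172: bits 0010 walk d0:H2→d1:-→d2:-→d3:-→d4:- -> H2
  lookup 121.37.134.219: bits 01111001001001011000011011011011 walk d0:H2→d1:-→d2:-→d3:-→d4:-→d5:-→d6:-→d7:-→d8:-→d9:-→d10:-→d11:-→d12:-→d13:-→d14:-→d15:-→d16:-→d17:-→d18:-→d19:-→d20:-→d21:-→d22:-→d23:-→d24:-→d25:-→d26:-→d27:-→d28:-→d29:-→d30:-→d31:-→d32:H2 -> H2
  lookup 144.225.243.183: bits 1001000011100001111100111011 walk d0:H2→d1:-→d2:-→d3:-→d4:-→d5:-→d6:-→d7:-→d8:-→d9:-→d10:-→d11:-→d12:-→d13:-→d14:-→d15:H2→d16:H3→d17:-→d18:-→d19:-→d20:H3→d21:-→d22:-→d23:-→d24:-→d25:-→d26:-→d27:-→d28:H1 -> H1
  + 0.0.0.0/0 (H4) depth=0
  + 44.161.0.0/16 (H5) depth=16
  + 121.32.0.0/12 (H5) depth=12

== LOOKUPS ==
["H3","H3","H3","H1","H1","H3","H2","H2","H1"]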